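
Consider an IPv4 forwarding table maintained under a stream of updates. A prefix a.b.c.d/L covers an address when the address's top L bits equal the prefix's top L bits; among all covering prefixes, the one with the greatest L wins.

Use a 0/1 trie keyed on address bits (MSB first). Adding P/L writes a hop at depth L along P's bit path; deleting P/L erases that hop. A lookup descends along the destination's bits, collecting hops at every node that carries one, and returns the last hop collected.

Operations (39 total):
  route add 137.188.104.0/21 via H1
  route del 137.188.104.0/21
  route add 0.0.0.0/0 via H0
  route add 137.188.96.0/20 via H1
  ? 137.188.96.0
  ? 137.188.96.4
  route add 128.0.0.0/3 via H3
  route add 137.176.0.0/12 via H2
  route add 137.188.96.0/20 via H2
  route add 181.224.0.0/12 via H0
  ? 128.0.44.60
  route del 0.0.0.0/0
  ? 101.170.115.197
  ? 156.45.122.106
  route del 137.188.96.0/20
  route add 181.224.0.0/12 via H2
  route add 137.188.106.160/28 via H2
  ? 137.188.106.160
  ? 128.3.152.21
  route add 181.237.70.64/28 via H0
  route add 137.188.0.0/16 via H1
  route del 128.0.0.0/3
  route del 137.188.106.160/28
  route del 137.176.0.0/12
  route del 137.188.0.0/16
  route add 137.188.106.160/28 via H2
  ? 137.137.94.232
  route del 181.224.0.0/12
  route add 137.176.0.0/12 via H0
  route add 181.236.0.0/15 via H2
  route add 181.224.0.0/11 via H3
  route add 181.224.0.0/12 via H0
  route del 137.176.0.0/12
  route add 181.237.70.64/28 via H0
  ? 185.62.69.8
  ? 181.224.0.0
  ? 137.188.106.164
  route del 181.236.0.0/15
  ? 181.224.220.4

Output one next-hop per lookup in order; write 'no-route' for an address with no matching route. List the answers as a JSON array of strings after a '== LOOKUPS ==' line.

Trace:
  + 137.188.104.0/21 (H1) depth=21
  del 137.188.104.0/21 (clear depth 21)
  + 0.0.0.0/0 (H0) depth=0
  + 137.188.96.0/20 (H1) depth=20
  ? 137.188.96.0  path d0:H0→d1:-→d2:-→d3:-→d4:-→d5:-→d6:-→d7:-→d8:-→d9:-→d10:-→d11:-→d12:-→d13:-→d14:-→d15:-→d16:-→d17:-→d18:-→d19:-→d20:H1  best=H1
  ? 137.188.96.4  path d0:H0→d1:-→d2:-→d3:-→d4:-→d5:-→d6:-→d7:-→d8:-→d9:-→d10:-→d11:-→d12:-→d13:-→d14:-→d15:-→d16:-→d17:-→d18:-→d19:-→d20:H1  best=H1
  + 128.0.0.0/3 (H3) depth=3
  + 137.176.0.0/12 (H2) depth=12
  + 137.188.96.0/20 (H2) depth=20
  + 181.224.0.0/12 (H0) depth=12
  ? 128.0.44.60  path d0:H0→d1:-→d2:-→d3:H3→d4:-  best=H3
  del 0.0.0.0/0 (clear depth 0)
  ? 101.170.115.197  path d0:-  best=no-route
  ? 156.45.122.106  path d0:-→d1:-→d2:-→d3:H3  best=H3
  del 137.188.96.0/20 (clear depth 20)
  + 181.224.0.0/12 (H2) depth=12
  + 137.188.106.160/28 (H2) depth=28
  ? 137.188.106.160  path d0:-→d1:-→d2:-→d3:H3→d4:-→d5:-→d6:-→d7:-→d8:-→d9:-→d10:-→d11:-→d12:H2→d13:-→d14:-→d15:-→d16:-→d17:-→d18:-→d19:-→d20:-→d21:-→d22:-→d23:-→d24:-→d25:-→d26:-→d27:-→d28:H2  best=H2
  ? 128.3.152.21  path d0:-→d1:-→d2:-→d3:H3→d4:-  best=H3
  + 181.237.70.64/28 (H0) depth=28
  + 137.188.0.0/16 (H1) depth=16
  del 128.0.0.0/3 (clear depth 3)
  del 137.188.106.160/28 (clear depth 28)
  del 137.176.0.0/12 (clear depth 12)
  del 137.188.0.0/16 (clear depth 16)
  + 137.188.106.160/28 (H2) depth=28
  ? 137.137.94.232  path d0:-→d1:-→d2:-→d3:-→d4:-→d5:-→d6:-→d7:-→d8:-→d9:-→d10:-  best=no-route
  del 181.224.0.0/12 (clear depth 12)
  + 137.176.0.0/12 (H0) depth=12
  + 181.236.0.0/15 (H2) depth=15
  + 181.224.0.0/11 (H3) depth=11
  + 181.224.0.0/12 (H0) depth=12
  del 137.176.0.0/12 (clear depth 12)
  + 181.237.70.64/28 (H0) depth=28
  ? 185.62.69.8  path d0:-→d1:-→d2:-→d3:-→d4:-  best=no-route
  ? 181.224.0.0  path d0:-→d1:-→d2:-→d3:-→d4:-→d5:-→d6:-→d7:-→d8:-→d9:-→d10:-→d11:H3→d12:H0  best=H0
  ? 137.188.106.164  path d0:-→d1:-→d2:-→d3:-→d4:-→d5:-→d6:-→d7:-→d8:-→d9:-→d10:-→d11:-→d12:-→d13:-→d14:-→d15:-→d16:-→d17:-→d18:-→d19:-→d20:-→d21:-→d22:-→d23:-→d24:-→d25:-→d26:-→d27:-→d28:H2  best=H2
  del 181.236.0.0/15 (clear depth 15)
  ? 181.224.220.4  path d0:-→d1:-→d2:-→d3:-→d4:-→d5:-→d6:-→d7:-→d8:-→d9:-→d10:-→d11:H3→d12:H0  best=H0

== LOOKUPS ==
["H1","H1","H3","no-route","H3","H2","H3","no-route","no-route","H0","H2","H0"]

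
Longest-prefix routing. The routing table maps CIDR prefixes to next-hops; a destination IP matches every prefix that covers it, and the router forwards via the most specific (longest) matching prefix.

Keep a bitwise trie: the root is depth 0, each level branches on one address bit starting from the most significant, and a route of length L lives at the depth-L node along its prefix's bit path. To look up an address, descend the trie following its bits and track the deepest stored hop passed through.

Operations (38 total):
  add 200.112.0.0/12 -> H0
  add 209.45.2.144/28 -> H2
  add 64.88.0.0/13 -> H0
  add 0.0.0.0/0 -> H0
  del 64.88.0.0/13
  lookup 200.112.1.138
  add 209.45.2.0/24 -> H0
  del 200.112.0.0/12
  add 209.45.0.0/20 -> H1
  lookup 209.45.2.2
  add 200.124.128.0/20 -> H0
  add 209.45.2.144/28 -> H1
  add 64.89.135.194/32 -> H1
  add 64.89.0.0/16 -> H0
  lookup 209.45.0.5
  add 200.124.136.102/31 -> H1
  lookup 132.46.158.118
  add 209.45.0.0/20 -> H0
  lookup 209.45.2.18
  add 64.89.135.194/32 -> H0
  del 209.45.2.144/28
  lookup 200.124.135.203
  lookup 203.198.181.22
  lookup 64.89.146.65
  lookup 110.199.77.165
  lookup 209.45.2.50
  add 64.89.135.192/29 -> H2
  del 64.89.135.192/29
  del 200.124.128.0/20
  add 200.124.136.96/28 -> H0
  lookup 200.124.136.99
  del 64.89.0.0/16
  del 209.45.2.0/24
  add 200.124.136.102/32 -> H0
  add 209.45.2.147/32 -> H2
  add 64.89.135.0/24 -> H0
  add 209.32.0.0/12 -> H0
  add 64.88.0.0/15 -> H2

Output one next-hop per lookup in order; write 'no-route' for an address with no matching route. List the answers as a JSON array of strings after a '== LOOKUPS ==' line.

Process each operation:
  + 200.112.0.0/12 (H0) depth=12
  + 209.45.2.144/28 (H2) depth=28
  + 64.88.0.0/13 (H0) depth=13
  + 0.0.0.0/0 (H0) depth=0
  del 64.88.0.0/13 (clear depth 13)
  Q 200.112.1.138: descend 110010000111 ; hops seen [H0,H0] ; pick H0
  + 209.45.2.0/24 (H0) depth=24
  del 200.112.0.0/12 (clear depth 12)
  + 209.45.0.0/20 (H1) depth=20
  Q 209.45.2.2: descend 110100010010110100000010 ; hops seen [H0,H1,H0] ; pick H0
  + 200.124.128.0/20 (H0) depth=20
  + 209.45.2.144/28 (H1) depth=28
  + 64.89.135.194/32 (H1) depth=32
  + 64.89.0.0/16 (H0) depth=16
  Q 209.45.0.5: descend 1101000100101101000000 ; hops seen [H0,H1] ; pick H1
  + 200.124.136.102/31 (H1) depth=31
  Q 132.46.158.118: descend 1 ; hops seen [H0] ; pick H0
  + 209.45.0.0/20 (H0) depth=20
  Q 209.45.2.18: descend 110100010010110100000010 ; hops seen [H0,H0,H0] ; pick H0
  + 64.89.135.194/32 (H0) depth=32
  del 209.45.2.144/28 (clear depth 28)
  Q 200.124.135.203: descend 11001000011111001000 ; hops seen [H0,H0] ; pick H0
  Q 203.198.181.22: descend 110010 ; hops seen [H0] ; pick H0
  Q 64.89.146.65: descend 0100000001011001100 ; hops seen [H0,H0] ; pick H0
  Q 110.199.77.165: descend 01 ; hops seen [H0] ; pick H0
  Q 209.45.2.50: descend 110100010010110100000010 ; hops seen [H0,H0,H0] ; pick H0
  + 64.89.135.192/29 (H2) depth=29
  del 64.89.135.192/29 (clear depth 29)
  del 200.124.128.0/20 (clear depth 20)
  + 200.124.136.96/28 (H0) depth=28
  Q 200.124.136.99: descend 11001000011111001000100001100 ; hops seen [H0,H0] ; pick H0
  del 64.89.0.0/16 (clear depth 16)
  del 209.45.2.0/24 (clear depth 24)
  + 200.124.136.102/32 (H0) depth=32
  + 209.45.2.147/32 (H2) depth=32
  + 64.89.135.0/24 (H0) depth=24
  + 209.32.0.0/12 (H0) depth=12
  + 64.88.0.0/15 (H2) depth=15

== LOOKUPS ==
["H0","H0","H1","H0","H0","H0","H0","H0","H0","H0","H0"]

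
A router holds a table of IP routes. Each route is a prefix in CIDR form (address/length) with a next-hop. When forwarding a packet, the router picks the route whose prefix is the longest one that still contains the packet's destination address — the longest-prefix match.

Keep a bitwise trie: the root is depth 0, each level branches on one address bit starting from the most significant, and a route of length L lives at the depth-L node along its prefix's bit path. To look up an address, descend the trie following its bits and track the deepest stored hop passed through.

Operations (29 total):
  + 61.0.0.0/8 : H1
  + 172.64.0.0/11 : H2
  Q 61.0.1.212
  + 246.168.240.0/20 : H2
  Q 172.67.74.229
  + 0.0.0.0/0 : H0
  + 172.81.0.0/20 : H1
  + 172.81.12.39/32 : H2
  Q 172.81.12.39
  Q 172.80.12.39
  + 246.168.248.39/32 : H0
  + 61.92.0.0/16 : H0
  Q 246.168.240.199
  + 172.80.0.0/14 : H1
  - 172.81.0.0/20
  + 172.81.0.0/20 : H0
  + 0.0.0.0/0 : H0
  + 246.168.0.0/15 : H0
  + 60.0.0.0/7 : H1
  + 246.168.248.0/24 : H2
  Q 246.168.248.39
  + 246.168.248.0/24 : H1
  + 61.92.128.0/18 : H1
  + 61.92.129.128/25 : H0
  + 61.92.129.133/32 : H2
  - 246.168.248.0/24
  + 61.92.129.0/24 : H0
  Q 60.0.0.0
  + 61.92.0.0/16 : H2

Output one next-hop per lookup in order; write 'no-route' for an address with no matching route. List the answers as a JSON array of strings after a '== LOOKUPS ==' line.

Trace:
  add 61.0.0.0/8 -> H1 at depth 8
  add 172.64.0.0/11 -> H2 at depth 11
  ? 61.0.1.212  path d0:-→d1:-→d2:-→d3:-→d4:-→d5:-→d6:-→d7:-→d8:H1  best=H1
  add 246.168.240.0/20 -> H2 at depth 20
  ? 172.67.74.229  path d0:-→d1:-→d2:-→d3:-→d4:-→d5:-→d6:-→d7:-→d8:-→d9:-→d10:-→d11:H2  best=H2
  add 0.0.0.0/0 -> H0 at depth 0
  add 172.81.0.0/20 -> H1 at depth 20
  add 172.81.12.39/32 -> H2 at depth 32
  ? 172.81.12.39  path d0:H0→d1:-→d2:-→d3:-→d4:-→d5:-→d6:-→d7:-→d8:-→d9:-→d10:-→d11:H2→d12:-→d13:-→d14:-→d15:-→d16:-→d17:-→d18:-→d19:-→d20:H1→d21:-→d22:-→d23:-→d24:-→d25:-→d26:-→d27:-→d28:-→d29:-→d30:-→d31:-→d32:H2  best=H2
  ? 172.80.12.39  path d0:H0→d1:-→d2:-→d3:-→d4:-→d5:-→d6:-→d7:-→d8:-→d9:-→d10:-→d11:H2→d12:-→d13:-→d14:-→d15:-  best=H2
  add 246.168.248.39/32 -> H0 at depth 32
  add 61.92.0.0/16 -> H0 at depth 16
  ? 246.168.240.199  path d0:H0→d1:-→d2:-→d3:-→d4:-→d5:-→d6:-→d7:-→d8:-→d9:-→d10:-→d11:-→d12:-→d13:-→d14:-→d15:-→d16:-→d17:-→d18:-→d19:-→d20:H2  best=H2
  add 172.80.0.0/14 -> H1 at depth 14
  - 172.81.0.0/20 clear@20
  add 172.81.0.0/20 -> H0 at depth 20
  add 0.0.0.0/0 -> H0 at depth 0
  add 246.168.0.0/15 -> H0 at depth 15
  add 60.0.0.0/7 -> H1 at depth 7
  add 246.168.248.0/24 -> H2 at depth 24
  ? 246.168.248.39  path d0:H0→d1:-→d2:-→d3:-→d4:-→d5:-→d6:-→d7:-→d8:-→d9:-→d10:-→d11:-→d12:-→d13:-→d14:-→d15:H0→d16:-→d17:-→d18:-→d19:-→d20:H2→d21:-→d22:-→d23:-→d24:H2→d25:-→d26:-→d27:-→d28:-→d29:-→d30:-→d31:-→d32:H0  best=H0
  add 246.168.248.0/24 -> H1 at depth 24
  add 61.92.128.0/18 -> H1 at depth 18
  add 61.92.129.128/25 -> H0 at depth 25
  add 61.92.129.133/32 -> H2 at depth 32
  - 246.168.248.0/24 clear@24
  add 61.92.129.0/24 -> H0 at depth 24
  ? 60.0.0.0  path d0:H0→d1:-→d2:-→d3:-→d4:-→d5:-→d6:-→d7:H1  best=H1
  add 61.92.0.0/16 -> H2 at depth 16

== LOOKUPS ==
["H1","H2","H2","H2","H2","H0","H1"]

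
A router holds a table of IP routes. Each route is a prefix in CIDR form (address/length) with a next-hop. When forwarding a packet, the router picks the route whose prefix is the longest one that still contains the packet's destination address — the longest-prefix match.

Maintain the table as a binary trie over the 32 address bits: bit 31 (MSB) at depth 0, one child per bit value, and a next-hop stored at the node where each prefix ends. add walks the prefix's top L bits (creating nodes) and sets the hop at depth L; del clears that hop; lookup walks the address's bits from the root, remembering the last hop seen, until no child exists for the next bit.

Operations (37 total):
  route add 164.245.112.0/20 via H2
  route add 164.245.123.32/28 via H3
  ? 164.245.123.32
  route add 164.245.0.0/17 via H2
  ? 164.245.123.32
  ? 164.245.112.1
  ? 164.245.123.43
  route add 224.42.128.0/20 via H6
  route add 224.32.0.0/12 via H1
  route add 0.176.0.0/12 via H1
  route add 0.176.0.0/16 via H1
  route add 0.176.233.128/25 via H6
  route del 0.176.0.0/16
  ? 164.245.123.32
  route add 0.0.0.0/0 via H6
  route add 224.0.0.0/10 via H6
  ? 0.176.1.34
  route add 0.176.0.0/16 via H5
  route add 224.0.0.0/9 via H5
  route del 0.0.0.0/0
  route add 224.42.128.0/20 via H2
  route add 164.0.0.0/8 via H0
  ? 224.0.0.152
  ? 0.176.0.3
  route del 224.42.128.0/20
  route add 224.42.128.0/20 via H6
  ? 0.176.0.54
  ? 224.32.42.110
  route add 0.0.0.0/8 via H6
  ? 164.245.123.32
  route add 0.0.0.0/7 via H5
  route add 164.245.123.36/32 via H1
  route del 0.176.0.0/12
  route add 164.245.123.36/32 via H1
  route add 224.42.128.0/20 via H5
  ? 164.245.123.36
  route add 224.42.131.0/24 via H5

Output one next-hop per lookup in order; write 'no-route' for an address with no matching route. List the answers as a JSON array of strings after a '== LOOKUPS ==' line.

Process each operation:
  add 164.245.112.0/20 -> H2 at depth 20
  add 164.245.123.32/28 -> H3 at depth 28
  ? 164.245.123.32  path d0:-→d1:-→d2:-→d3:-→d4:-→d5:-→d6:-→d7:-→d8:-→d9:-→d10:-→d11:-→d12:-→d13:-→d14:-→d15:-→d16:-→d17:-→d18:-→d19:-→d20:H2→d21:-→d22:-→d23:-→d24:-→d25:-→d26:-→d27:-→d28:H3  best=H3
  add 164.245.0.0/17 -> H2 at depth 17
  ? 164.245.123.32  path d0:-→d1:-→d2:-→d3:-→d4:-→d5:-→d6:-→d7:-→d8:-→d9:-→d10:-→d11:-→d12:-→d13:-→d14:-→d15:-→d16:-→d17:H2→d18:-→d19:-→d20:H2→d21:-→d22:-→d23:-→d24:-→d25:-→d26:-→d27:-→d28:H3  best=H3
  ? 164.245.112.1  path d0:-→d1:-→d2:-→d3:-→d4:-→d5:-→d6:-→d7:-→d8:-→d9:-→d10:-→d11:-→d12:-→d13:-→d14:-→d15:-→d16:-→d17:H2→d18:-→d19:-→d20:H2  best=H2
  ? 164.245.123.43  path d0:-→d1:-→d2:-→d3:-→d4:-→d5:-→d6:-→d7:-→d8:-→d9:-→d10:-→d11:-→d12:-→d13:-→d14:-→d15:-→d16:-→d17:H2→d18:-→d19:-→d20:H2→d21:-→d22:-→d23:-→d24:-→d25:-→d26:-→d27:-→d28:H3  best=H3
  add 224.42.128.0/20 -> H6 at depth 20
  add 224.32.0.0/12 -> H1 at depth 12
  add 0.176.0.0/12 -> H1 at depth 12
  add 0.176.0.0/16 -> H1 at depth 16
  add 0.176.233.128/25 -> H6 at depth 25
  - 0.176.0.0/16 clear@16
  ? 164.245.123.32  path d0:-→d1:-→d2:-→d3:-→d4:-→d5:-→d6:-→d7:-→d8:-→d9:-→d10:-→d11:-→d12:-→d13:-→d14:-→d15:-→d16:-→d17:H2→d18:-→d19:-→d20:H2→d21:-→d22:-→d23:-→d24:-→d25:-→d26:-→d27:-→d28:H3  best=H3
  add 0.0.0.0/0 -> H6 at depth 0
  add 224.0.0.0/10 -> H6 at depth 10
  ? 0.176.1.34  path d0:H6→d1:-→d2:-→d3:-→d4:-→d5:-→d6:-→d7:-→d8:-→d9:-→d10:-→d11:-→d12:H1→d13:-→d14:-→d15:-→d16:-  best=H1
  add 0.176.0.0/16 -> H5 at depth 16
  add 224.0.0.0/9 -> H5 at depth 9
  - 0.0.0.0/0 clear@0
  add 224.42.128.0/20 -> H2 at depth 20
  add 164.0.0.0/8 -> H0 at depth 8
  ? 224.0.0.152  path d0:-→d1:-→d2:-→d3:-→d4:-→d5:-→d6:-→d7:-→d8:-→d9:H5→d10:H6  best=H6
  ? 0.176.0.3  path d0:-→d1:-→d2:-→d3:-→d4:-→d5:-→d6:-→d7:-→d8:-→d9:-→d10:-→d11:-→d12:H1→d13:-→d14:-→d15:-→d16:H5  best=H5
  - 224.42.128.0/20 clear@20
  add 224.42.128.0/20 -> H6 at depth 20
  ? 0.176.0.54  path d0:-→d1:-→d2:-→d3:-→d4:-→d5:-→d6:-→d7:-→d8:-→d9:-→d10:-→d11:-→d12:H1→d13:-→d14:-→d15:-→d16:H5  best=H5
  ? 224.32.42.110  path d0:-→d1:-→d2:-→d3:-→d4:-→d5:-→d6:-→d7:-→d8:-→d9:H5→d10:H6→d11:-→d12:H1  best=H1
  add 0.0.0.0/8 -> H6 at depth 8
  ? 164.245.123.32  path d0:-→d1:-→d2:-→d3:-→d4:-→d5:-→d6:-→d7:-→d8:H0→d9:-→d10:-→d11:-→d12:-→d13:-→d14:-→d15:-→d16:-→d17:H2→d18:-→d19:-→d20:H2→d21:-→d22:-→d23:-→d24:-→d25:-→d26:-→d27:-→d28:H3  best=H3
  add 0.0.0.0/7 -> H5 at depth 7
  add 164.245.123.36/32 -> H1 at depth 32
  - 0.176.0.0/12 clear@12
  add 164.245.123.36/32 -> H1 at depth 32
  add 224.42.128.0/20 -> H5 at depth 20
  ? 164.245.123.36  path d0:-→d1:-→d2:-→d3:-→d4:-→d5:-→d6:-→d7:-→d8:H0→d9:-→d10:-→d11:-→d12:-→d13:-→d14:-→d15:-→d16:-→d17:H2→d18:-→d19:-→d20:H2→d21:-→d22:-→d23:-→d24:-→d25:-→d26:-→d27:-→d28:H3→d29:-→d30:-→d31:-→d32:H1  best=H1
  add 224.42.131.0/24 -> H5 at depth 24

== LOOKUPS ==
["H3","H3","H2","H3","H3","H1","H6","H5","H5","H1","H3","H1"]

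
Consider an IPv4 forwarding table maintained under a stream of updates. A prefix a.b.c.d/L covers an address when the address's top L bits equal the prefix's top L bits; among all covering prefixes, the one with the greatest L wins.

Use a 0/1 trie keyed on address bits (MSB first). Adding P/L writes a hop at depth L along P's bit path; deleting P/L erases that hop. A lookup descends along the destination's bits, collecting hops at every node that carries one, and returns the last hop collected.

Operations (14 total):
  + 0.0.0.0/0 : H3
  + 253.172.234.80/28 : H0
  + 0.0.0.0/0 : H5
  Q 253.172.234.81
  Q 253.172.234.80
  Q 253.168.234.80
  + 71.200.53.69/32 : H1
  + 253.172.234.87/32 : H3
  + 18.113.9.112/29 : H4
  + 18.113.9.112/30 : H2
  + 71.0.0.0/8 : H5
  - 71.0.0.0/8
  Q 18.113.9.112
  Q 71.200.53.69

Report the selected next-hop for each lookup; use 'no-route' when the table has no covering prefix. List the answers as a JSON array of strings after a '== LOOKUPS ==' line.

Trace:
  add 0.0.0.0/0 -> H3 at depth 0
  add 253.172.234.80/28 -> H0 at depth 28
  add 0.0.0.0/0 -> H5 at depth 0
  Q 253.172.234.81: descend 1111110110101100111010100101 ; hops seen [H5,H0] ; pick H0
  Q 253.172.234.80: descend 1111110110101100111010100101 ; hops seen [H5,H0] ; pick H0
  Q 253.168.234.80: descend 1111110110101 ; hops seen [H5] ; pick H5
  add 71.200.53.69/32 -> H1 at depth 32
  add 253.172.234.87/32 -> H3 at depth 32
  add 18.113.9.112/29 -> H4 at depth 29
  add 18.113.9.112/30 -> H2 at depth 30
  add 71.0.0.0/8 -> H5 at depth 8
  del 71.0.0.0/8 (clear depth 8)
  Q 18.113.9.112: descend 000100100111000100001001011100 ; hops seen [H5,H4,H2] ; pick H2
  Q 71.200.53.69: descend 01000111110010000011010101000101 ; hops seen [H5,H1] ; pick H1

== LOOKUPS ==
["H0","H0","H5","H2","H1"]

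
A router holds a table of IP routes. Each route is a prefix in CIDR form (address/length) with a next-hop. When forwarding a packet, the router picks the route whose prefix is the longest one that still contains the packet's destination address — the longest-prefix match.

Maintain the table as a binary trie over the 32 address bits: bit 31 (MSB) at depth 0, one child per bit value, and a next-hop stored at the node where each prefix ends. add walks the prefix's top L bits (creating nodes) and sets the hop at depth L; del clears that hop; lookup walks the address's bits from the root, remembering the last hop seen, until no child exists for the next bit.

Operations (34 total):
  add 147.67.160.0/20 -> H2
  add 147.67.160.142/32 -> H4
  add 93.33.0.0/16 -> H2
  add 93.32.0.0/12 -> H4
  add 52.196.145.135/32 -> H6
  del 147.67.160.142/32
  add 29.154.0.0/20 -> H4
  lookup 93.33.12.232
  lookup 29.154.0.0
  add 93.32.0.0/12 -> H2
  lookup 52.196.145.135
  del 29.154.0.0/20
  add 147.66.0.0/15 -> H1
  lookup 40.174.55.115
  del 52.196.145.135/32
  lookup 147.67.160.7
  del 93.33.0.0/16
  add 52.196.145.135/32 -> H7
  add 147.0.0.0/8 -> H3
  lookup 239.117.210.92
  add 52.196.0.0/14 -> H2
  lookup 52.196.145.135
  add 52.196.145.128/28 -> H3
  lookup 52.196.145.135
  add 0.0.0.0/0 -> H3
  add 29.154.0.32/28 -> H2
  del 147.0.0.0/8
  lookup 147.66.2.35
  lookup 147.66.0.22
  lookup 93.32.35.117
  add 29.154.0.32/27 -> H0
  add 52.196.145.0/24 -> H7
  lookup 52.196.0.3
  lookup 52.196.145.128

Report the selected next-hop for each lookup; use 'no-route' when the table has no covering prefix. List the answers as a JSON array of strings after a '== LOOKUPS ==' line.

Process each operation:
  + 147.67.160.0/20 (H2) depth=20
  + 147.67.160.142/32 (H4) depth=32
  + 93.33.0.0/16 (H2) depth=16
  + 93.32.0.0/12 (H4) depth=12
  + 52.196.145.135/32 (H6) depth=32
  del 147.67.160.142/32 (clear depth 32)
  + 29.154.0.0/20 (H4) depth=20
  ? 93.33.12.232  path d0:-→d1:-→d2:-→d3:-→d4:-→d5:-→d6:-→d7:-→d8:-→d9:-→d10:-→d11:-→d12:H4→d13:-→d14:-→d15:-→d16:H2  best=H2
  ? 29.154.0.0  path d0:-→d1:-→d2:-→d3:-→d4:-→d5:-→d6:-→d7:-→d8:-→d9:-→d10:-→d11:-→d12:-→d13:-→d14:-→d15:-→d16:-→d17:-→d18:-→d19:-→d20:H4  best=H4
  + 93.32.0.0/12 (H2) depth=12
  ? 52.196.145.135  path d0:-→d1:-→d2:-→d3:-→d4:-→d5:-→d6:-→d7:-→d8:-→d9:-→d10:-→d11:-→d12:-→d13:-→d14:-→d15:-→d16:-→d17:-→d18:-→d19:-→d20:-→d21:-→d22:-→d23:-→d24:-→d25:-→d26:-→d27:-→d28:-→d29:-→d30:-→d31:-→d32:H6  best=H6
  del 29.154.0.0/20 (clear depth 20)
  + 147.66.0.0/15 (H1) depth=15
  ? 40.174.55.115  path d0:-→d1:-→d2:-→d3:-  best=no-route
  del 52.196.145.135/32 (clear depth 32)
  ? 147.67.160.7  path d0:-→d1:-→d2:-→d3:-→d4:-→d5:-→d6:-→d7:-→d8:-→d9:-→d10:-→d11:-→d12:-→d13:-→d14:-→d15:H1→d16:-→d17:-→d18:-→d19:-→d20:H2→d21:-→d22:-→d23:-→d24:-  best=H2
  del 93.33.0.0/16 (clear depth 16)
  + 52.196.145.135/32 (H7) depth=32
  + 147.0.0.0/8 (H3) depth=8
  ? 239.117.210.92  path d0:-→d1:-  best=no-route
  + 52.196.0.0/14 (H2) depth=14
  ? 52.196.145.135  path d0:-→d1:-→d2:-→d3:-→d4:-→d5:-→d6:-→d7:-→d8:-→d9:-→d10:-→d11:-→d12:-→d13:-→d14:H2→d15:-→d16:-→d17:-→d18:-→d19:-→d20:-→d21:-→d22:-→d23:-→d24:-→d25:-→d26:-→d27:-→d28:-→d29:-→d30:-→d31:-→d32:H7  best=H7
  + 52.196.145.128/28 (H3) depth=28
  ? 52.196.145.135  path d0:-→d1:-→d2:-→d3:-→d4:-→d5:-→d6:-→d7:-→d8:-→d9:-→d10:-→d11:-→d12:-→d13:-→d14:H2→d15:-→d16:-→d17:-→d18:-→d19:-→d20:-→d21:-→d22:-→d23:-→d24:-→d25:-→d26:-→d27:-→d28:H3→d29:-→d30:-→d31:-→d32:H7  best=H7
  + 0.0.0.0/0 (H3) depth=0
  + 29.154.0.32/28 (H2) depth=28
  del 147.0.0.0/8 (clear depth 8)
  ? 147.66.2.35  path d0:H3→d1:-→d2:-→d3:-→d4:-→d5:-→d6:-→d7:-→d8:-→d9:-→d10:-→d11:-→d12:-→d13:-→d14:-→d15:H1  best=H1
  ? 147.66.0.22  path d0:H3→d1:-→d2:-→d3:-→d4:-→d5:-→d6:-→d7:-→d8:-→d9:-→d10:-→d11:-→d12:-→d13:-→d14:-→d15:H1  best=H1
  ? 93.32.35.117  path d0:H3→d1:-→d2:-→d3:-→d4:-→d5:-→d6:-→d7:-→d8:-→d9:-→d10:-→d11:-→d12:H2→d13:-→d14:-→d15:-  best=H2
  + 29.154.0.32/27 (H0) depth=27
  + 52.196.145.0/24 (H7) depth=24
  ? 52.196.0.3  path d0:H3→d1:-→d2:-→d3:-→d4:-→d5:-→d6:-→d7:-→d8:-→d9:-→d10:-→d11:-→d12:-→d13:-→d14:H2→d15:-→d16:-  best=H2
  ? 52.196.145.128  path d0:H3→d1:-→d2:-→d3:-→d4:-→d5:-→d6:-→d7:-→d8:-→d9:-→d10:-→d11:-→d12:-→d13:-→d14:H2→d15:-→d16:-→d17:-→d18:-→d19:-→d20:-→d21:-→d22:-→d23:-→d24:H7→d25:-→d26:-→d27:-→d28:H3→d29:-  best=H3

== LOOKUPS ==
["H2","H4","H6","no-route","H2","no-route","H7","H7","H1","H1","H2","H2","H3"]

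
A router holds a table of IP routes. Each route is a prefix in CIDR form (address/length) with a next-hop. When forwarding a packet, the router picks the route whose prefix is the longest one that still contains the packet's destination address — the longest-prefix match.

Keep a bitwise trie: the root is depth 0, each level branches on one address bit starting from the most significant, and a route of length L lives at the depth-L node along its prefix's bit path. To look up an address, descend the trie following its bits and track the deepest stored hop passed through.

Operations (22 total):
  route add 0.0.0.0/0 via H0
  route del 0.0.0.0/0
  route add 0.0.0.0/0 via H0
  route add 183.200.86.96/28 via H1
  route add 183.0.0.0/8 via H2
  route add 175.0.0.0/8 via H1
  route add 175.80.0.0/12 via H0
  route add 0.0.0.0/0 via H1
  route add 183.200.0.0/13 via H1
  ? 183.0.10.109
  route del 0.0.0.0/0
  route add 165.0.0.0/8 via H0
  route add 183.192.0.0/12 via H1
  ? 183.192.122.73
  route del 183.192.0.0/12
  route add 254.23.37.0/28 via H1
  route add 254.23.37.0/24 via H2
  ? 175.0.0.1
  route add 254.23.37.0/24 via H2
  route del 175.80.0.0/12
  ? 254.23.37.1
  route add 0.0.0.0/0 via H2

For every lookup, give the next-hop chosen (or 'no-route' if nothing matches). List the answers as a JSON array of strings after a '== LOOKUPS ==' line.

Trace:
  add 0.0.0.0/0 -> H0 at depth 0
  - 0.0.0.0/0 clear@0
  add 0.0.0.0/0 -> H0 at depth 0
  add 183.200.86.96/28 -> H1 at depth 28
  add 183.0.0.0/8 -> H2 at depth 8
  add 175.0.0.0/8 -> H1 at depth 8
  add 175.80.0.0/12 -> H0 at depth 12
  add 0.0.0.0/0 -> H1 at depth 0
  add 183.200.0.0/13 -> H1 at depth 13
  Q 183.0.10.109: descend 10110111 ; hops seen [H1,H2] ; pick H2
  - 0.0.0.0/0 clear@0
  add 165.0.0.0/8 -> H0 at depth 8
  add 183.192.0.0/12 -> H1 at depth 12
  Q 183.192.122.73: descend 101101111100 ; hops seen [H2,H1] ; pick H1
  - 183.192.0.0/12 clear@12
  add 254.23.37.0/28 -> H1 at depth 28
  add 254.23.37.0/24 -> H2 at depth 24
  Q 175.0.0.1: descend 101011110 ; hops seen [H1] ; pick H1
  add 254.23.37.0/24 -> H2 at depth 24
  - 175.80.0.0/12 clear@12
  Q 254.23.37.1: descend 1111111000010111001001010000 ; hops seen [H2,H1] ; pick H1
  add 0.0.0.0/0 -> H2 at depth 0

== LOOKUPS ==
["H2","H1","H1","H1"]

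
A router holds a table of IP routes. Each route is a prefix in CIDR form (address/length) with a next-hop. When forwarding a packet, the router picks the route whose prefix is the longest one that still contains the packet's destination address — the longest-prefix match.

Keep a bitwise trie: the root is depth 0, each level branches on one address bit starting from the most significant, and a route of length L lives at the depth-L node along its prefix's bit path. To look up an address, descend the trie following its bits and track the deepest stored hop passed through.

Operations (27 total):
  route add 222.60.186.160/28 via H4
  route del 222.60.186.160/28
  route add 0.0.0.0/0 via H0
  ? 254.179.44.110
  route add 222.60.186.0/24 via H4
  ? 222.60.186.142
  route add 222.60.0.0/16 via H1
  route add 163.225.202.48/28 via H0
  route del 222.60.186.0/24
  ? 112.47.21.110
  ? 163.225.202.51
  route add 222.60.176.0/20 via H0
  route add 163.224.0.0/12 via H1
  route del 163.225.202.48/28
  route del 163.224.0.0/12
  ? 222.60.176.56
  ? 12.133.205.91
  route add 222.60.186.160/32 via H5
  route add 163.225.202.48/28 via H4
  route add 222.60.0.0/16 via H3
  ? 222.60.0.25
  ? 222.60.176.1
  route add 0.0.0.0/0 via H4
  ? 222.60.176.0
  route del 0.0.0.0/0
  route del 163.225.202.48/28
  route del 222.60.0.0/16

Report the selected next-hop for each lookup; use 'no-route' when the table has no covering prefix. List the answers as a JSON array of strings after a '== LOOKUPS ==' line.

Process each operation:
  + 222.60.186.160/28 (H4) depth=28
  del 222.60.186.160/28 (clear depth 28)
  + 0.0.0.0/0 (H0) depth=0
  ? 254.179.44.110  path d0:H0→d1:-→d2:-  best=H0
  + 222.60.186.0/24 (H4) depth=24
  ? 222.60.186.142  path d0:H0→d1:-→d2:-→d3:-→d4:-→d5:-→d6:-→d7:-→d8:-→d9:-→d10:-→d11:-→d12:-→d13:-→d14:-→d15:-→d16:-→d17:-→d18:-→d19:-→d20:-→d21:-→d22:-→d23:-→d24:H4→d25:-→d26:-  best=H4
  + 222.60.0.0/16 (H1) depth=16
  + 163.225.202.48/28 (H0) depth=28
  del 222.60.186.0/24 (clear depth 24)
  ? 112.47.21.110  path d0:H0  best=H0
  ? 163.225.202.51  path d0:H0→d1:-→d2:-→d3:-→d4:-→d5:-→d6:-→d7:-→d8:-→d9:-→d10:-→d11:-→d12:-→d13:-→d14:-→d15:-→d16:-→d17:-→d18:-→d19:-→d20:-→d21:-→d22:-→d23:-→d24:-→d25:-→d26:-→d27:-→d28:H0  best=H0
  + 222.60.176.0/20 (H0) depth=20
  + 163.224.0.0/12 (H1) depth=12
  del 163.225.202.48/28 (clear depth 28)
  del 163.224.0.0/12 (clear depth 12)
  ? 222.60.176.56  path d0:H0→d1:-→d2:-→d3:-→d4:-→d5:-→d6:-→d7:-→d8:-→d9:-→d10:-→d11:-→d12:-→d13:-→d14:-→d15:-→d16:H1→d17:-→d18:-→d19:-→d20:H0  best=H0
  ? 12.133.205.91  path d0:H0  best=H0
  + 222.60.186.160/32 (H5) depth=32
  + 163.225.202.48/28 (H4) depth=28
  + 222.60.0.0/16 (H3) depth=16
  ? 222.60.0.25  path d0:H0→d1:-→d2:-→d3:-→d4:-→d5:-→d6:-→d7:-→d8:-→d9:-→d10:-→d11:-→d12:-→d13:-→d14:-→d15:-→d16:H3  best=H3
  ? 222.60.176.1  path d0:H0→d1:-→d2:-→d3:-→d4:-→d5:-→d6:-→d7:-→d8:-→d9:-→d10:-→d11:-→d12:-→d13:-→d14:-→d15:-→d16:H3→d17:-→d18:-→d19:-→d20:H0  best=H0
  + 0.0.0.0/0 (H4) depth=0
  ? 222.60.176.0  path d0:H4→d1:-→d2:-→d3:-→d4:-→d5:-→d6:-→d7:-→d8:-→d9:-→d10:-→d11:-→d12:-→d13:-→d14:-→d15:-→d16:H3→d17:-→d18:-→d19:-→d20:H0  best=H0
  del 0.0.0.0/0 (clear depth 0)
  del 163.225.202.48/28 (clear depth 28)
  del 222.60.0.0/16 (clear depth 16)

== LOOKUPS ==
["H0","H4","H0","H0","H0","H0","H3","H0","H0"]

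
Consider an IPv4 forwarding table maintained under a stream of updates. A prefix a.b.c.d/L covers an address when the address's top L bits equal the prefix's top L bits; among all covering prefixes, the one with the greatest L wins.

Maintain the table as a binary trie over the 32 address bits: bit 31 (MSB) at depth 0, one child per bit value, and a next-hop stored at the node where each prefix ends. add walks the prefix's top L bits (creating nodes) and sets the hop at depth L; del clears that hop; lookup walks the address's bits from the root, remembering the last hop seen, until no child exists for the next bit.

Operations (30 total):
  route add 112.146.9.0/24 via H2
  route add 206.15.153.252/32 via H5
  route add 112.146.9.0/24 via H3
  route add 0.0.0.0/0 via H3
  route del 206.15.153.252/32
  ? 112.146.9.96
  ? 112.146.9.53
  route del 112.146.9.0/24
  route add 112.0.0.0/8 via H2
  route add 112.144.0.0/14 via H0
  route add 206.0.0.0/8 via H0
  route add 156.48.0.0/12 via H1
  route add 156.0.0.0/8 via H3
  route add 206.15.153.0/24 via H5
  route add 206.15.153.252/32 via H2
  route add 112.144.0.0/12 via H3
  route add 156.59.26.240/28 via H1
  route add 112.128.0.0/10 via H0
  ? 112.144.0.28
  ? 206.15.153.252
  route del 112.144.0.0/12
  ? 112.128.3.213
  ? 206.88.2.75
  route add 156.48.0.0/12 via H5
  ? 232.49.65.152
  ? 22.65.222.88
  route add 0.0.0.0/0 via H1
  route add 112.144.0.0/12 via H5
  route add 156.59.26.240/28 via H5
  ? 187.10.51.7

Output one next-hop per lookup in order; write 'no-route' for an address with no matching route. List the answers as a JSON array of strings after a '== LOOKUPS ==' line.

Apply in order:
  + 112.146.9.0/24 (H2) depth=24
  + 206.15.153.252/32 (H5) depth=32
  + 112.146.9.0/24 (H3) depth=24
  + 0.0.0.0/0 (H3) depth=0
  - 206.15.153.252/32 clear@32
  lookup 112.146.9.96: bits 011100001001001000001001 walk d0:H3→d1:-→d2:-→d3:-→d4:-→d5:-→d6:-→d7:-→d8:-→d9:-→d10:-→d11:-→d12:-→d13:-→d14:-→d15:-→d16:-→d17:-→d18:-→d19:-→d20:-→d21:-→d22:-→d23:-→d24:H3 -> H3
  lookup 112.146.9.53: bits 011100001001001000001001 walk d0:H3→d1:-→d2:-→d3:-→d4:-→d5:-→d6:-→d7:-→d8:-→d9:-→d10:-→d11:-→d12:-→d13:-→d14:-→d15:-→d16:-→d17:-→d18:-→d19:-→d20:-→d21:-→d22:-→d23:-→d24:H3 -> H3
  - 112.146.9.0/24 clear@24
  + 112.0.0.0/8 (H2) depth=8
  + 112.144.0.0/14 (H0) depth=14
  + 206.0.0.0/8 (H0) depth=8
  + 156.48.0.0/12 (H1) depth=12
  + 156.0.0.0/8 (H3) depth=8
  + 206.15.153.0/24 (H5) depth=24
  + 206.15.153.252/32 (H2) depth=32
  + 112.144.0.0/12 (H3) depth=12
  + 156.59.26.240/28 (H1) depth=28
  + 112.128.0.0/10 (H0) depth=10
  lookup 112.144.0.28: bits 01110000100100 walk d0:H3→d1:-→d2:-→d3:-→d4:-→d5:-→d6:-→d7:-→d8:H2→d9:-→d10:H0→d11:-→d12:H3→d13:-→d14:H0 -> H0
  lookup 206.15.153.252: bits 11001110000011111001100111111100 walk d0:H3→d1:-→d2:-→d3:-→d4:-→d5:-→d6:-→d7:-→d8:H0→d9:-→d10:-→d11:-→d12:-→d13:-→d14:-→d15:-→d16:-→d17:-→d18:-→d19:-→d20:-→d21:-→d22:-→d23:-→d24:H5→d25:-→d26:-→d27:-→d28:-→d29:-→d30:-→d31:-→d32:H2 -> H2
  - 112.144.0.0/12 clear@12
  lookup 112.128.3.213: bits 01110000100 walk d0:H3→d1:-→d2:-→d3:-→d4:-→d5:-→d6:-→d7:-→d8:H2→d9:-→d10:H0→d11:- -> H0
  lookup 206.88.2.75: bits 110011100 walk d0:H3→d1:-→d2:-→d3:-→d4:-→d5:-→d6:-→d7:-→d8:H0→d9:- -> H0
  + 156.48.0.0/12 (H5) depth=12
  lookup 232.49.65.152: bits 11 walk d0:H3→d1:-→d2:- -> H3
  lookup 22.65.222.88: bits 0 walk d0:H3→d1:- -> H3
  + 0.0.0.0/0 (H1) depth=0
  + 112.144.0.0/12 (H5) depth=12
  + 156.59.26.240/28 (H5) depth=28
  lookup 187.10.51.7: bits 10 walk d0:H1→d1:-→d2:- -> H1

== LOOKUPS ==
["H3","H3","H0","H2","H0","H0","H3","H3","H1"]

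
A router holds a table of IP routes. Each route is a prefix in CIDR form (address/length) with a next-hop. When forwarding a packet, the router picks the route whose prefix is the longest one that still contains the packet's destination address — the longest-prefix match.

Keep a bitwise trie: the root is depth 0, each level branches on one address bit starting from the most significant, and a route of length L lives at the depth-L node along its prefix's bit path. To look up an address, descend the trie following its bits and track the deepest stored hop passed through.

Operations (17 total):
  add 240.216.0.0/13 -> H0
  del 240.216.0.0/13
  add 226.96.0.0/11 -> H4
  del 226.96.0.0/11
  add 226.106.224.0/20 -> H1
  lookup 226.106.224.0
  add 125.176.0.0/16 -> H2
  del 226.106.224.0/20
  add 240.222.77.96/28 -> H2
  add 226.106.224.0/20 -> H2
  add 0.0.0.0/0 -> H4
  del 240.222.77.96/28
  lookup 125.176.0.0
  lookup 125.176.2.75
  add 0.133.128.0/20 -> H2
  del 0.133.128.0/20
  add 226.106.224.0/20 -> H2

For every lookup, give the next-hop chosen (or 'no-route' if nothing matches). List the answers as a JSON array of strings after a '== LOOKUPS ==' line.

Process each operation:
  add 240.216.0.0/13 -> H0 at depth 13
  del 240.216.0.0/13 (clear depth 13)
  add 226.96.0.0/11 -> H4 at depth 11
  del 226.96.0.0/11 (clear depth 11)
  add 226.106.224.0/20 -> H1 at depth 20
  lookup 226.106.224.0: bits 11100010011010101110 walk d0:-→d1:-→d2:-→d3:-→d4:-→d5:-→d6:-→d7:-→d8:-→d9:-→d10:-→d11:-→d12:-→d13:-→d14:-→d15:-→d16:-→d17:-→d18:-→d19:-→d20:H1 -> H1
  add 125.176.0.0/16 -> H2 at depth 16
  del 226.106.224.0/20 (clear depth 20)
  add 240.222.77.96/28 -> H2 at depth 28
  add 226.106.224.0/20 -> H2 at depth 20
  add 0.0.0.0/0 -> H4 at depth 0
  del 240.222.77.96/28 (clear depth 28)
  lookup 125.176.0.0: bits 0111110110110000 walk d0:H4→d1:-→d2:-→d3:-→d4:-→d5:-→d6:-→d7:-→d8:-→d9:-→d10:-→d11:-→d12:-→d13:-→d14:-→d15:-→d16:H2 -> H2
  lookup 125.176.2.75: bits 0111110110110000 walk d0:H4→d1:-→d2:-→d3:-→d4:-→d5:-→d6:-→d7:-→d8:-→d9:-→d10:-→d11:-→d12:-→d13:-→d14:-→d15:-→d16:H2 -> H2
  add 0.133.128.0/20 -> H2 at depth 20
  del 0.133.128.0/20 (clear depth 20)
  add 226.106.224.0/20 -> H2 at depth 20

== LOOKUPS ==
["H1","H2","H2"]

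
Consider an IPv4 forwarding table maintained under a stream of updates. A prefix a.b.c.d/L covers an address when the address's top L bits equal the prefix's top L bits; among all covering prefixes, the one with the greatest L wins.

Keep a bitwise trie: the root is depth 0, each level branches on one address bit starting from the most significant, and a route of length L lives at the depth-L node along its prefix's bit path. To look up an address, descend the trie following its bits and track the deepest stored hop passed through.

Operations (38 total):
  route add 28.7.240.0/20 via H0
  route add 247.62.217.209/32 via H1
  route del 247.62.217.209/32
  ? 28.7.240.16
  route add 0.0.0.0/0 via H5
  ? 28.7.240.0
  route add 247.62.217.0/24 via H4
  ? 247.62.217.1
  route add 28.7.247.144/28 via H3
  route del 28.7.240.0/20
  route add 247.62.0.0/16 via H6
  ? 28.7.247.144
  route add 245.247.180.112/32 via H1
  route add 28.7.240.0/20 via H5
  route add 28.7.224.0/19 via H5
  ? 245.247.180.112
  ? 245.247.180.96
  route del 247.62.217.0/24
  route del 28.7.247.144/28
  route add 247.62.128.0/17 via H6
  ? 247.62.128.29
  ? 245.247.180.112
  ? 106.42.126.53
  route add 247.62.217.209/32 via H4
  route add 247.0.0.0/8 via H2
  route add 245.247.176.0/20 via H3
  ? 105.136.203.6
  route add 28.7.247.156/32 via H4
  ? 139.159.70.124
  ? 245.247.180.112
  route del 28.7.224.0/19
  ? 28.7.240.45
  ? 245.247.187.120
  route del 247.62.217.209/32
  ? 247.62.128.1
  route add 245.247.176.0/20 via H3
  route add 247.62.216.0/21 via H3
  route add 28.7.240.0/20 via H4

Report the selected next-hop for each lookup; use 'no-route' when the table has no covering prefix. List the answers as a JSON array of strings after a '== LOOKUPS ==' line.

Trace:
  + 28.7.240.0/20 (H0) depth=20
  + 247.62.217.209/32 (H1) depth=32
  - 247.62.217.209/32 clear@32
  ? 28.7.240.16  path d0:-→d1:-→d2:-→d3:-→d4:-→d5:-→d6:-→d7:-→d8:-→d9:-→d10:-→d11:-→d12:-→d13:-→d14:-→d15:-→d16:-→d17:-→d18:-→d19:-→d20:H0  best=H0
  + 0.0.0.0/0 (H5) depth=0
  ? 28.7.240.0  path d0:H5→d1:-→d2:-→d3:-→d4:-→d5:-→d6:-→d7:-→d8:-→d9:-→d10:-→d11:-→d12:-→d13:-→d14:-→d15:-→d16:-→d17:-→d18:-→d19:-→d20:H0  best=H0
  + 247.62.217.0/24 (H4) depth=24
  ? 247.62.217.1  path d0:H5→d1:-→d2:-→d3:-→d4:-→d5:-→d6:-→d7:-→d8:-→d9:-→d10:-→d11:-→d12:-→d13:-→d14:-→d15:-→d16:-→d17:-→d18:-→d19:-→d20:-→d21:-→d22:-→d23:-→d24:H4  best=H4
  + 28.7.247.144/28 (H3) depth=28
  - 28.7.240.0/20 clear@20
  + 247.62.0.0/16 (H6) depth=16
  ? 28.7.247.144  path d0:H5→d1:-→d2:-→d3:-→d4:-→d5:-→d6:-→d7:-→d8:-→d9:-→d10:-→d11:-→d12:-→d13:-→d14:-→d15:-→d16:-→d17:-→d18:-→d19:-→d20:-→d21:-→d22:-→d23:-→d24:-→d25:-→d26:-→d27:-→d28:H3  best=H3
  + 245.247.180.112/32 (H1) depth=32
  + 28.7.240.0/20 (H5) depth=20
  + 28.7.224.0/19 (H5) depth=19
  ? 245.247.180.112  path d0:H5→d1:-→d2:-→d3:-→d4:-→d5:-→d6:-→d7:-→d8:-→d9:-→d10:-→d11:-→d12:-→d13:-→d14:-→d15:-→d16:-→d17:-→d18:-→d19:-→d20:-→d21:-→d22:-→d23:-→d24:-→d25:-→d26:-→d27:-→d28:-→d29:-→d30:-→d31:-→d32:H1  best=H1
  ? 245.247.180.96  path d0:H5→d1:-→d2:-→d3:-→d4:-→d5:-→d6:-→d7:-→d8:-→d9:-→d10:-→d11:-→d12:-→d13:-→d14:-→d15:-→d16:-→d17:-→d18:-→d19:-→d20:-→d21:-→d22:-→d23:-→d24:-→d25:-→d26:-→d27:-  best=H5
  - 247.62.217.0/24 clear@24
  - 28.7.247.144/28 clear@28
  + 247.62.128.0/17 (H6) depth=17
  ? 247.62.128.29  path d0:H5→d1:-→d2:-→d3:-→d4:-→d5:-→d6:-→d7:-→d8:-→d9:-→d10:-→d11:-→d12:-→d13:-→d14:-→d15:-→d16:H6→d17:H6  best=H6
  ? 245.247.180.112  path d0:H5→d1:-→d2:-→d3:-→d4:-→d5:-→d6:-→d7:-→d8:-→d9:-→d10:-→d11:-→d12:-→d13:-→d14:-→d15:-→d16:-→d17:-→d18:-→d19:-→d20:-→d21:-→d22:-→d23:-→d24:-→d25:-→d26:-→d27:-→d28:-→d29:-→d30:-→d31:-→d32:H1  best=H1
  ? 106.42.126.53  path d0:H5→d1:-  best=H5
  + 247.62.217.209/32 (H4) depth=32
  + 247.0.0.0/8 (H2) depth=8
  + 245.247.176.0/20 (H3) depth=20
  ? 105.136.203.6  path d0:H5→d1:-  best=H5
  + 28.7.247.156/32 (H4) depth=32
  ? 139.159.70.124  path d0:H5→d1:-  best=H5
  ? 245.247.180.112  path d0:H5→d1:-→d2:-→d3:-→d4:-→d5:-→d6:-→d7:-→d8:-→d9:-→d10:-→d11:-→d12:-→d13:-→d14:-→d15:-→d16:-→d17:-→d18:-→d19:-→d20:H3→d21:-→d22:-→d23:-→d24:-→d25:-→d26:-→d27:-→d28:-→d29:-→d30:-→d31:-→d32:H1  best=H1
  - 28.7.224.0/19 clear@19
  ? 28.7.240.45  path d0:H5→d1:-→d2:-→d3:-→d4:-→d5:-→d6:-→d7:-→d8:-→d9:-→d10:-→d11:-→d12:-→d13:-→d14:-→d15:-→d16:-→d17:-→d18:-→d19:-→d20:H5→d21:-  best=H5
  ? 245.247.187.120  path d0:H5→d1:-→d2:-→d3:-→d4:-→d5:-→d6:-→d7:-→d8:-→d9:-→d10:-→d11:-→d12:-→d13:-→d14:-→d15:-→d16:-→d17:-→d18:-→d19:-→d20:H3  best=H3
  - 247.62.217.209/32 clear@32
  ? 247.62.128.1  path d0:H5→d1:-→d2:-→d3:-→d4:-→d5:-→d6:-→d7:-→d8:H2→d9:-→d10:-→d11:-→d12:-→d13:-→d14:-→d15:-→d16:H6→d17:H6  best=H6
  + 245.247.176.0/20 (H3) depth=20
  + 247.62.216.0/21 (H3) depth=21
  + 28.7.240.0/20 (H4) depth=20

== LOOKUPS ==
["H0","H0","H4","H3","H1","H5","H6","H1","H5","H5","H5","H1","H5","H3","H6"]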